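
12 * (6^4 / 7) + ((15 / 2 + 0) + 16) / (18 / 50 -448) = 348076639 / 156674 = 2221.66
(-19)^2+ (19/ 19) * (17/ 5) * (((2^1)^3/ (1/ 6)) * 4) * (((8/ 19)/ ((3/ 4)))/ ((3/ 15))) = 41675/ 19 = 2193.42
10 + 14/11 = 124/11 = 11.27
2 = 2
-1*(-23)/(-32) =-23/32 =-0.72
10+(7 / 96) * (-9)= 299 / 32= 9.34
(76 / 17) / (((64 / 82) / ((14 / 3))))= 5453 / 204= 26.73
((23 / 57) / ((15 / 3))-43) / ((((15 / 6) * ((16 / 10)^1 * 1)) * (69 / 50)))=-30580 / 3933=-7.78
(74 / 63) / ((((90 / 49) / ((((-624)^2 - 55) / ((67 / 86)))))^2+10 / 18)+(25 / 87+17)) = 103144580436128019551 / 1566826737017652867719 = 0.07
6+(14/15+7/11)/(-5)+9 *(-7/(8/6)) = -137161/3300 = -41.56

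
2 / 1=2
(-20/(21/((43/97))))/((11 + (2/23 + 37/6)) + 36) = -39560/4989971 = -0.01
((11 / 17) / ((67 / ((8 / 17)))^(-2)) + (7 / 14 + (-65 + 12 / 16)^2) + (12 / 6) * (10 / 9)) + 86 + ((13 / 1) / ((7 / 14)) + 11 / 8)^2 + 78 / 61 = 18083.75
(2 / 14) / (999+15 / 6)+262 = 3673504 / 14021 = 262.00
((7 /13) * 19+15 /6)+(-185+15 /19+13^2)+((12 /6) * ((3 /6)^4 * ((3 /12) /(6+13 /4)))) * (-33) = -189451 /73112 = -2.59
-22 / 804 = -11 / 402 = -0.03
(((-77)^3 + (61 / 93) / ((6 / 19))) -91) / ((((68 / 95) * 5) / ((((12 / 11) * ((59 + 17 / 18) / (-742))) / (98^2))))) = 5223552971533 / 4461522756768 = 1.17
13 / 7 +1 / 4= 59 / 28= 2.11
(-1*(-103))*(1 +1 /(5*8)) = 4223 /40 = 105.58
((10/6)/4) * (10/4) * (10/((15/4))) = 25/9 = 2.78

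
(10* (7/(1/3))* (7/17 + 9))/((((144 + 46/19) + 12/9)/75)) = 71820000/71587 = 1003.25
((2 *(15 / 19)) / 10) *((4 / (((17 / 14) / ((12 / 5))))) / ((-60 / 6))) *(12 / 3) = -0.50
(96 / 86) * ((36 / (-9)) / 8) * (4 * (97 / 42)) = -1552 / 301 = -5.16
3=3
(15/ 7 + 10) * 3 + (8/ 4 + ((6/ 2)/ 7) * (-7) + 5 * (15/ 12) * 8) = 598/ 7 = 85.43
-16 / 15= -1.07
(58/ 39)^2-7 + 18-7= 9448/ 1521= 6.21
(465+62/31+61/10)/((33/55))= 1577/2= 788.50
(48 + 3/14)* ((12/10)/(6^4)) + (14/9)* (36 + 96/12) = 69037/1008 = 68.49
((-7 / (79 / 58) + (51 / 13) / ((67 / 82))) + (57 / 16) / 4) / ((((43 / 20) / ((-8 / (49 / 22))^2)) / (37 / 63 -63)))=-92651496724160 / 447554997981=-207.02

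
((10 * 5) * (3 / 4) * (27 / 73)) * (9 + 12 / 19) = 370575 / 2774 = 133.59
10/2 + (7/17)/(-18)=4.98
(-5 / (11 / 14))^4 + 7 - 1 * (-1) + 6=24214974 / 14641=1653.92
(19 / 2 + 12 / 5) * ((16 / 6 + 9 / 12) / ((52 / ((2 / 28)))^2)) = 697 / 9085440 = 0.00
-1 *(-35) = 35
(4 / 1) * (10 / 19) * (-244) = -9760 / 19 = -513.68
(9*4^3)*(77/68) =11088/17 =652.24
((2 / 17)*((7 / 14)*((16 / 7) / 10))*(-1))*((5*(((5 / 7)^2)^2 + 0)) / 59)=-0.00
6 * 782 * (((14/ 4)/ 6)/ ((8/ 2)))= 2737/ 4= 684.25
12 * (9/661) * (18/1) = 1944/661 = 2.94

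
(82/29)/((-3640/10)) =-0.01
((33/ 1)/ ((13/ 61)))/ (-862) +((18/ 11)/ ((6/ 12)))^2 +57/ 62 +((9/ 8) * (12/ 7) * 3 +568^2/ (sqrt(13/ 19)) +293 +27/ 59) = 5393619763867/ 17359920578 +322624 * sqrt(247)/ 13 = 390344.09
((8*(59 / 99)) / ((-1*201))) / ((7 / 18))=-944 / 15477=-0.06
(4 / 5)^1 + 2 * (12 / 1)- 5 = 99 / 5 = 19.80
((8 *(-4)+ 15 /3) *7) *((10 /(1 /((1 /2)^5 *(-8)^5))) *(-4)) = -7741440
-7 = -7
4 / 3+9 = 10.33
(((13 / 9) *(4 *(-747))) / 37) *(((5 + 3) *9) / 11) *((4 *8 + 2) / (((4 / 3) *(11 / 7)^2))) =-388284624 / 49247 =-7884.43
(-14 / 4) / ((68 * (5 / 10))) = -7 / 68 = -0.10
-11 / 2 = -5.50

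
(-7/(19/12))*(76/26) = -168/13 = -12.92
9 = 9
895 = 895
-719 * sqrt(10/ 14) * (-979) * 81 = 48187298.93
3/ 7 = 0.43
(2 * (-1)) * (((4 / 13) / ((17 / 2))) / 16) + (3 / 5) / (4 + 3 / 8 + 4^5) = -35831 / 9090835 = -0.00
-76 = -76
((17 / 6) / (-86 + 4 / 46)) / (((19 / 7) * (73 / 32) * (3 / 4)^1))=-21896 / 3083301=-0.01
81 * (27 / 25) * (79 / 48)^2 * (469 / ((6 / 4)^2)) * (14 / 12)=184402827 / 3200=57625.88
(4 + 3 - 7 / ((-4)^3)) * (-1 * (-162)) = 36855 / 32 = 1151.72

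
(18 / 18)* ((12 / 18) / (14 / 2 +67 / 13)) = 13 / 237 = 0.05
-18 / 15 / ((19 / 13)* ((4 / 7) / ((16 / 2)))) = -1092 / 95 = -11.49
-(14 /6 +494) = -1489 /3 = -496.33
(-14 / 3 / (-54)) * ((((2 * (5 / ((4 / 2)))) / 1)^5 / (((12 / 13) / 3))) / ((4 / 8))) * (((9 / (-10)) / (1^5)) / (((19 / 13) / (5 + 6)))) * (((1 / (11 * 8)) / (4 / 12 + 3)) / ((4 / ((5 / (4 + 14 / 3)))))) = -56875 / 9728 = -5.85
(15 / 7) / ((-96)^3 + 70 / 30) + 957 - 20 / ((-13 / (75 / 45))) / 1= 695297146406 / 724596873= 959.56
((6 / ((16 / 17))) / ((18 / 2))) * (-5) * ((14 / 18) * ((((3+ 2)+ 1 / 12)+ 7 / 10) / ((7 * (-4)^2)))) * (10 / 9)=-29495 / 186624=-0.16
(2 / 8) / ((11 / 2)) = 1 / 22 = 0.05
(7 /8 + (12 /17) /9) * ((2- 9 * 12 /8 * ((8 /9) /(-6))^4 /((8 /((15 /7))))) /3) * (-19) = -339150817 /28107324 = -12.07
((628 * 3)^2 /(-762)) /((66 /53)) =-5225588 /1397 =-3740.58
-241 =-241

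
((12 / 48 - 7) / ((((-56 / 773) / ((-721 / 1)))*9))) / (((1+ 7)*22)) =-238857 / 5632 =-42.41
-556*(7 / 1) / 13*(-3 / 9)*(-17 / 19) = -66164 / 741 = -89.29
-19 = -19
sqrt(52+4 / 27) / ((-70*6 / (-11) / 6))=44*sqrt(66) / 315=1.13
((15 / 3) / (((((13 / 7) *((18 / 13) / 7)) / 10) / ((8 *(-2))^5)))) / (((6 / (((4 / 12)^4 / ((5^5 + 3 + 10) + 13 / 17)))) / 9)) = -10918297600 / 12966237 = -842.06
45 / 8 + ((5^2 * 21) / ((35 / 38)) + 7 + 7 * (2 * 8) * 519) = 469685 / 8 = 58710.62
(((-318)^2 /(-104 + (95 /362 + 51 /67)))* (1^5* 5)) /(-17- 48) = 2452661496 /32468657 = 75.54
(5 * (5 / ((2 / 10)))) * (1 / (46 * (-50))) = -0.05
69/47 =1.47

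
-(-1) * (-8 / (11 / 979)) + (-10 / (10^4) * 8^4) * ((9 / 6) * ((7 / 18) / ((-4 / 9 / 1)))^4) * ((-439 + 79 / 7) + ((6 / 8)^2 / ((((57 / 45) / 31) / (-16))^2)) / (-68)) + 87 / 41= 1358388594971 / 251617000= 5398.64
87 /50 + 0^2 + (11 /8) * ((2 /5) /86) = 15019 /8600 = 1.75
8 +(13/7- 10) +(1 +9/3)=27/7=3.86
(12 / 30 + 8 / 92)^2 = 3136 / 13225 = 0.24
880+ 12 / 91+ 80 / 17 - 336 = 849052 / 1547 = 548.84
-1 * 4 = -4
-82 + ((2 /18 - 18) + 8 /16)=-1789 /18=-99.39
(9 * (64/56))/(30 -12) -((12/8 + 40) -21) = -279/14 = -19.93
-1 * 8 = -8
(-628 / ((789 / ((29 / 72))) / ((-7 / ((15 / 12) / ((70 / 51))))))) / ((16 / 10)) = 1115485 / 724302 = 1.54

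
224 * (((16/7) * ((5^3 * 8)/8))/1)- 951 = 63049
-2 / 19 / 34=-0.00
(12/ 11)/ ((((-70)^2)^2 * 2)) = 3/ 132055000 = 0.00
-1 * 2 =-2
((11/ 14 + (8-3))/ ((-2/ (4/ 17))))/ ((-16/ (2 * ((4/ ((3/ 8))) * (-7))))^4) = -87808/ 17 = -5165.18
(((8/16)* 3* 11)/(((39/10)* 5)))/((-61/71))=-781/793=-0.98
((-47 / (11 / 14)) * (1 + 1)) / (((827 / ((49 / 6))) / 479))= -15443918 / 27291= -565.90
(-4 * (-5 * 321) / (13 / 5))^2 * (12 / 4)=3091230000 / 169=18291301.78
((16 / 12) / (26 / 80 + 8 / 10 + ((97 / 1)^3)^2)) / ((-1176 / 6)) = -8 / 979575077797827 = -0.00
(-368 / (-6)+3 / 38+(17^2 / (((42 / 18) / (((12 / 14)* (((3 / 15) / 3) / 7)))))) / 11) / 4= 132271541 / 8602440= 15.38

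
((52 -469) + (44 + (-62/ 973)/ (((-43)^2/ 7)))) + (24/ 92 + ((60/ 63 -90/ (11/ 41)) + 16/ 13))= -12532745017129/ 17751492759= -706.01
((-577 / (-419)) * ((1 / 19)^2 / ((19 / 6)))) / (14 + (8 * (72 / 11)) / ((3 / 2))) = 19041 / 773084749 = 0.00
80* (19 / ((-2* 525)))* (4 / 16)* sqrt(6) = -38* sqrt(6) / 105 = -0.89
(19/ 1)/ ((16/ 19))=361/ 16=22.56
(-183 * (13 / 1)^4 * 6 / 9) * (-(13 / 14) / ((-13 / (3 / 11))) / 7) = -5226663 / 539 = -9696.96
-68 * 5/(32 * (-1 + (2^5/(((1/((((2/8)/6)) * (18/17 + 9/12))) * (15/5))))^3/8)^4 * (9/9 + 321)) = -6737534533613522003477760/156090000767354578136741921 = -0.04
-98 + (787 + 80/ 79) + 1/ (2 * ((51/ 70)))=2782826/ 4029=690.70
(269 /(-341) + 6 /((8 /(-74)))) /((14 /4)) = -38389 /2387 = -16.08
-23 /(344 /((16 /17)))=-46 /731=-0.06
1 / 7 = 0.14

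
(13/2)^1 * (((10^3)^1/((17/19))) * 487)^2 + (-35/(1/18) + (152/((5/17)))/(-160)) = 55651705831699653/28900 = 1925664561650.51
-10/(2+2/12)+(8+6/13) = 50/13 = 3.85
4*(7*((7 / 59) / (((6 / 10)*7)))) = 140 / 177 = 0.79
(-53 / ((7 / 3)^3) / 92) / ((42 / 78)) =-18603 / 220892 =-0.08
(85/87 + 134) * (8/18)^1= 46972/783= 59.99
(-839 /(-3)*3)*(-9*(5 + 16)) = -158571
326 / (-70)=-163 / 35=-4.66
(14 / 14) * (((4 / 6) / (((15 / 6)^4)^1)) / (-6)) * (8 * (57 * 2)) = -4864 / 1875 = -2.59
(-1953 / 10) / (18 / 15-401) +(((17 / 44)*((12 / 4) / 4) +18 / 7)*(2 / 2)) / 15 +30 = 75555853 / 2462768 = 30.68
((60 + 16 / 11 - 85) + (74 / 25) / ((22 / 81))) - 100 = -30978 / 275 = -112.65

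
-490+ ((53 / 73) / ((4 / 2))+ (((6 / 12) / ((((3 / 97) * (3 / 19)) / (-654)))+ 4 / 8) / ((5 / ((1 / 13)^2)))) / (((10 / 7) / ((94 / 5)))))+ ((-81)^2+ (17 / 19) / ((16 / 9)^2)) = 113161177602151 / 22502688000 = 5028.78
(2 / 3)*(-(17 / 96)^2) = -289 / 13824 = -0.02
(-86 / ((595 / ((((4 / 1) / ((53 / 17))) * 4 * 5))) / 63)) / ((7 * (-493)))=12384 / 182903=0.07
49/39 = 1.26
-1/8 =-0.12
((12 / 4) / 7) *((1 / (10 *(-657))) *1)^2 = 1 / 100718100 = 0.00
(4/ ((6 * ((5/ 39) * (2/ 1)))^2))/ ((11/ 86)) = 7267/ 550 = 13.21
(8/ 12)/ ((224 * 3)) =1/ 1008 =0.00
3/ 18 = 1/ 6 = 0.17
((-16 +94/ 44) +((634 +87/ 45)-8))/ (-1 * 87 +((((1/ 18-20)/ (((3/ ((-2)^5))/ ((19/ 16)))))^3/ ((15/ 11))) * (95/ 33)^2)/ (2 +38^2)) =25953964453683/ 2860443885353015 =0.01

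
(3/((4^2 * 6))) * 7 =7/32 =0.22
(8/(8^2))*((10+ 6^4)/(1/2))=653/2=326.50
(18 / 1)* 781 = 14058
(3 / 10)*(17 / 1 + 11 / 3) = 31 / 5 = 6.20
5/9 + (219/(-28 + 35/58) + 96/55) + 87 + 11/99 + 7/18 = 128691887/1573110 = 81.81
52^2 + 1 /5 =13521 /5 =2704.20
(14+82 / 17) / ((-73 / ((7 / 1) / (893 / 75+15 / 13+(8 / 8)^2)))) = -2184000 / 17012869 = -0.13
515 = 515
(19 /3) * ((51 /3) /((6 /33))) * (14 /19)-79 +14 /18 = 3223 /9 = 358.11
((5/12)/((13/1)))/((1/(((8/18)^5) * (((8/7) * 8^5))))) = 335544320/16120377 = 20.81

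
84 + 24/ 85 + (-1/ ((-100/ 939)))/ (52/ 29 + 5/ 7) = 76170009/ 865300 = 88.03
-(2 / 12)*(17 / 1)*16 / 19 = -136 / 57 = -2.39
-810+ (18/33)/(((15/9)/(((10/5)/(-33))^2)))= -5390542/6655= -810.00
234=234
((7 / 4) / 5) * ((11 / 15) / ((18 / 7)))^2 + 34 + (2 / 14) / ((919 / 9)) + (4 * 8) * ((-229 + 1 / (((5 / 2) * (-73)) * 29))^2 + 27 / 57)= 1340296185545925021421429 / 798668199245574000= 1678163.96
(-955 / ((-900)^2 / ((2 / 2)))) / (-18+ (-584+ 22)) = 191 / 93960000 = 0.00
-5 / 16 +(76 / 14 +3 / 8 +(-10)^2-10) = 10695 / 112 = 95.49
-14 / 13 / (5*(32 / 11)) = -77 / 1040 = -0.07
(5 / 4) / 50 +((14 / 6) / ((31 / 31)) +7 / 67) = 19801 / 8040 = 2.46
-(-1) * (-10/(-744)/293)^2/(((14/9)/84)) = 75/660007112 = 0.00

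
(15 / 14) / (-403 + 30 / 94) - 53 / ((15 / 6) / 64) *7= -12582613957 / 1324820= -9497.60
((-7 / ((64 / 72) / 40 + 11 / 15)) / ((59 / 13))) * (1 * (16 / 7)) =-4.67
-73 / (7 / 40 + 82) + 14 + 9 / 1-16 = 20089 / 3287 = 6.11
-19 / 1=-19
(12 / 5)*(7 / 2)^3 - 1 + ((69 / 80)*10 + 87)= 7901 / 40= 197.52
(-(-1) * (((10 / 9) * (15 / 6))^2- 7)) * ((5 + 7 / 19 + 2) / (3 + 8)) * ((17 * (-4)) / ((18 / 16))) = -4417280 / 152361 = -28.99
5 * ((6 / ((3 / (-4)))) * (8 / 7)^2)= -2560 / 49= -52.24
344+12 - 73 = 283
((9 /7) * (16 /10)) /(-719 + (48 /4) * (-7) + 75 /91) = -468 /182495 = -0.00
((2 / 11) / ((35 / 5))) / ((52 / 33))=3 / 182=0.02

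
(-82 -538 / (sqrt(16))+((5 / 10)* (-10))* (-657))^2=37662769 / 4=9415692.25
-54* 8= -432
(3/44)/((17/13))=39/748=0.05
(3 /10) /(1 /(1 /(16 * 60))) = 1 /3200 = 0.00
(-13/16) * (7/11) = -91/176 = -0.52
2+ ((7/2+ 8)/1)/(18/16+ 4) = 174/41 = 4.24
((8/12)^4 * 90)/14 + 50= 3230/63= 51.27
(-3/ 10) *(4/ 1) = -6/ 5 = -1.20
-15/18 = -5/6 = -0.83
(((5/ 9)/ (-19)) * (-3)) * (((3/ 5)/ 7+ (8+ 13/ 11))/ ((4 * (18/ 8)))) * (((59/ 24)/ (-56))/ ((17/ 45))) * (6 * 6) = -65785/ 174097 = -0.38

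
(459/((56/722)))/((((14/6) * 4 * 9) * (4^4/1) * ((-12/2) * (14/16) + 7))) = 55233/351232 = 0.16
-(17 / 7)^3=-4913 / 343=-14.32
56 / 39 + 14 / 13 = 2.51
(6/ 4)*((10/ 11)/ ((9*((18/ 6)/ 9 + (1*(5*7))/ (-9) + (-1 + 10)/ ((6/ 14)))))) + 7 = 12104/ 1727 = 7.01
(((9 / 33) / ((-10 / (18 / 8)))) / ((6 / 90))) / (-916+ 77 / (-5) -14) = 405 / 415976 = 0.00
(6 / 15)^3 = 8 / 125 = 0.06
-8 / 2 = -4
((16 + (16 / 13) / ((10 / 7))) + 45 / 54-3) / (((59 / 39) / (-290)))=-166199 / 59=-2816.93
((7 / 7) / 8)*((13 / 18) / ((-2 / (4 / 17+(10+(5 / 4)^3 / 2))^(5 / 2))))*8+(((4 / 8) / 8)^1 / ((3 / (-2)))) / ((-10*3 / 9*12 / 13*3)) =13 / 2880 - 7737776917*sqrt(829498) / 46364884992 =-151.99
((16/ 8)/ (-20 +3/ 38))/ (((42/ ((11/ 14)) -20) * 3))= -209/ 208932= -0.00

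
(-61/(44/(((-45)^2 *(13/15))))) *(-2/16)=107055/352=304.13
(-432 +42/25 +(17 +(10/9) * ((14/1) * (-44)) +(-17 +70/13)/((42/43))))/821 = -45440429/33619950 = -1.35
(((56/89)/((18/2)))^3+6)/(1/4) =12334840088/513922401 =24.00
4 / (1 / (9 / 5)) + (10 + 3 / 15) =87 / 5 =17.40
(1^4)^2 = 1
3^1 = 3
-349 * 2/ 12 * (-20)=3490/ 3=1163.33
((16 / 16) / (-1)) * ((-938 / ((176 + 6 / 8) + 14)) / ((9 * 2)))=268 / 981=0.27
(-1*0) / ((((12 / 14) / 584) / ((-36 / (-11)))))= 0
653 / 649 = 1.01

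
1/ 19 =0.05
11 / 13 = 0.85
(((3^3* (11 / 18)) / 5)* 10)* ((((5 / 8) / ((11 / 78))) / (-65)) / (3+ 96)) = -1 / 44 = -0.02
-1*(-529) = 529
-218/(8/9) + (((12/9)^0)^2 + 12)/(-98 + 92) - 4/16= -743/3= -247.67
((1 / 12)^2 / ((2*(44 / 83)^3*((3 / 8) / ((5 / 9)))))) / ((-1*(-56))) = 0.00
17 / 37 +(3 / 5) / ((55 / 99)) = 1424 / 925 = 1.54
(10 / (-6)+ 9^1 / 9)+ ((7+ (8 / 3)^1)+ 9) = 18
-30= -30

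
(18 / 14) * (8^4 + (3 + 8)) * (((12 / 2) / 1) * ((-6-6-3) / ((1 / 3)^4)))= -269460270 / 7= -38494324.29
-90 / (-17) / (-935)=-18 / 3179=-0.01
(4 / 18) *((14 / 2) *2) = 28 / 9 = 3.11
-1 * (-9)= 9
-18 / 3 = -6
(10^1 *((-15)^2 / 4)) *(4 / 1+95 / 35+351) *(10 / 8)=1760625 / 7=251517.86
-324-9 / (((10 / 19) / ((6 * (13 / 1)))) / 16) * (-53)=5653692 / 5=1130738.40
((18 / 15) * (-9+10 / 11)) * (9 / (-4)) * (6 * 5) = 7209 / 11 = 655.36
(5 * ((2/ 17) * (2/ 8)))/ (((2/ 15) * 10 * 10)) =3/ 272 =0.01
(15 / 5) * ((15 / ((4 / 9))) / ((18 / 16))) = 90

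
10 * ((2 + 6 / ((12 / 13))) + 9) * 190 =33250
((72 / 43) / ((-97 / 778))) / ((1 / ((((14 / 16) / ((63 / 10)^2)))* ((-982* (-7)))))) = -76399600 / 37539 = -2035.21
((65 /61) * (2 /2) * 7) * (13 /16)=5915 /976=6.06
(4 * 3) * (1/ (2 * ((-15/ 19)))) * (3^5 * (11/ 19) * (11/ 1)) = -58806/ 5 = -11761.20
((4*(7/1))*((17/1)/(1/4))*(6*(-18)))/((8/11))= -282744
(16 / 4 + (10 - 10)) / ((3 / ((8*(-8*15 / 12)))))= -320 / 3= -106.67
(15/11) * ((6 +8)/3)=70/11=6.36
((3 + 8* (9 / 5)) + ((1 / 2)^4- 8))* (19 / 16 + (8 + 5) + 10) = 292959 / 1280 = 228.87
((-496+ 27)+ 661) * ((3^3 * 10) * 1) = 51840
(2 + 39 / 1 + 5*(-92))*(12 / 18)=-838 / 3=-279.33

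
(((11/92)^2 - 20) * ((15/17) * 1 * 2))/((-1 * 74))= 2537385/5323856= 0.48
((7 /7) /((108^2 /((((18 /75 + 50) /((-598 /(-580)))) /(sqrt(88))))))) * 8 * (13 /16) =4553 * sqrt(22) /7377480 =0.00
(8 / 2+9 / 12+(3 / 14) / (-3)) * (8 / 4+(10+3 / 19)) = 4323 / 76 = 56.88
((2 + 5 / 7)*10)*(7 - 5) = 380 / 7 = 54.29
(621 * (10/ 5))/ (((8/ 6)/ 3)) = 5589/ 2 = 2794.50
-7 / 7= -1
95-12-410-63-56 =-446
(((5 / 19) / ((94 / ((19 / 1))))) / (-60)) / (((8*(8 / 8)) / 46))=-23 / 4512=-0.01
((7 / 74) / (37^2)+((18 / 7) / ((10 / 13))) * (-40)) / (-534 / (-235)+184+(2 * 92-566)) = 22283256245 / 32617695432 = 0.68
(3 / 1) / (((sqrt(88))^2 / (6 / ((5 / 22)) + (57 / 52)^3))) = 58458663 / 61867520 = 0.94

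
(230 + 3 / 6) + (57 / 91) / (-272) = 5705279 / 24752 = 230.50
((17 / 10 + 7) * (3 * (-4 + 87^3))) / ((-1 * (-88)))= 171868239 / 880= 195304.82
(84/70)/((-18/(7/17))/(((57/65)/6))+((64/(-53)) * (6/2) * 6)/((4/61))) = -7049/3704070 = -0.00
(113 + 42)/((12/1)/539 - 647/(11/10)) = -83545/317018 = -0.26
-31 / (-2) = 31 / 2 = 15.50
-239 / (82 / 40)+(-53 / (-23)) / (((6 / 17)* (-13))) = -8612261 / 73554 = -117.09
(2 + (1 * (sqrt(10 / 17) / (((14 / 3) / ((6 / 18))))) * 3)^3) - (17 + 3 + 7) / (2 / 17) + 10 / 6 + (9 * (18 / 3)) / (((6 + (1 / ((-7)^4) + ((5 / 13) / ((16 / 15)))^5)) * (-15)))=-38140952140493953069 / 168442786869223530 + 135 * sqrt(170) / 396508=-226.43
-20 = -20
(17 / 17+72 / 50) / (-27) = -61 / 675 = -0.09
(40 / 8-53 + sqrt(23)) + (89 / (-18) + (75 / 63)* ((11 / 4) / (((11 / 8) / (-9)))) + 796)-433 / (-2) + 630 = sqrt(23) + 98792 / 63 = 1572.92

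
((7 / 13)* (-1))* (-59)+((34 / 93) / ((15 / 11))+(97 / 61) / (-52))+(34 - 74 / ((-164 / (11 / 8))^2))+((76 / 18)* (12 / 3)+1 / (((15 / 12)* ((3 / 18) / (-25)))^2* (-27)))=-142956384453317 / 317368496640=-450.44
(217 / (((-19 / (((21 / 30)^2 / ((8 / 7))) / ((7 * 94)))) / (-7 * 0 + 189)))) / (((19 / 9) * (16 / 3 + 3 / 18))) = -0.12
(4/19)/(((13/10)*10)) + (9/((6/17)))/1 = 12605/494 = 25.52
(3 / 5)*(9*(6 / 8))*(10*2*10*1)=810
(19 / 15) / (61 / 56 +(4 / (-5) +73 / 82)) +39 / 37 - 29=-40390094 / 1503051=-26.87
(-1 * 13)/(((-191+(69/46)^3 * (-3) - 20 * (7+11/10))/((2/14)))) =104/20335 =0.01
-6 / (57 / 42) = -84 / 19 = -4.42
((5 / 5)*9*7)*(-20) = -1260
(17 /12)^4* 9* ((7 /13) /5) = 584647 /149760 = 3.90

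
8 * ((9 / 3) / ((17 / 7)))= 168 / 17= 9.88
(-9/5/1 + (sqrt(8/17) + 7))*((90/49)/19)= 0.57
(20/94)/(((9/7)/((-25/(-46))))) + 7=68978/9729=7.09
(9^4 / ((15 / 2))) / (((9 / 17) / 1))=8262 / 5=1652.40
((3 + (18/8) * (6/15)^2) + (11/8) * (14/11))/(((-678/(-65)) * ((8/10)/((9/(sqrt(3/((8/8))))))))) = 6643 * sqrt(3)/3616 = 3.18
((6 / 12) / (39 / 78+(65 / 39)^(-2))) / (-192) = -25 / 8256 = -0.00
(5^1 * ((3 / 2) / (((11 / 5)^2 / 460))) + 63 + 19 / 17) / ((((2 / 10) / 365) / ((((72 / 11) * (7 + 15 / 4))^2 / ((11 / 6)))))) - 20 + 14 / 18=3829115909.02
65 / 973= 0.07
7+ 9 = 16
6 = 6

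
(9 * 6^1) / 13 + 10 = 184 / 13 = 14.15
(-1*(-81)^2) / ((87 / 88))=-192456 / 29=-6636.41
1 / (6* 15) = 1 / 90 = 0.01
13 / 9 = 1.44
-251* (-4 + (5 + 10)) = -2761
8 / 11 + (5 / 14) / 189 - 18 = -502685 / 29106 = -17.27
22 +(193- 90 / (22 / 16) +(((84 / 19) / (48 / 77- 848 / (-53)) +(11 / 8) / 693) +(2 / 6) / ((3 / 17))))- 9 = 601267501 / 4213440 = 142.70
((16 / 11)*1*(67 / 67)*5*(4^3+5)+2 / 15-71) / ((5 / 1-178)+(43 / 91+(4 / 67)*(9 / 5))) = -433539379 / 173455392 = -2.50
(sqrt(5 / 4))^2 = 5 / 4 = 1.25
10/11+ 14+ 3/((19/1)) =3149/209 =15.07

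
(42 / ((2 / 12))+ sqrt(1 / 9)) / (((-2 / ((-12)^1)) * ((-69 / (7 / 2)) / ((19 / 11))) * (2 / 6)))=-100681 / 253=-397.95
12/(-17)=-12/17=-0.71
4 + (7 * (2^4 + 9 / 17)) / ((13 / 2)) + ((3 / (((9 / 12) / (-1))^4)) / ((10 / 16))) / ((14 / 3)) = 1743974 / 69615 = 25.05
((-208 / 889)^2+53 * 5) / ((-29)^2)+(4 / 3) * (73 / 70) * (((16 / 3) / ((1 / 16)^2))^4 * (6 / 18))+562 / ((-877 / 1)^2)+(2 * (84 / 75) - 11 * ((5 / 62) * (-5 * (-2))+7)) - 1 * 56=465184258662372310844362624044871 / 288820446665063885775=1610634787231.09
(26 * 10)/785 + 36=5704/157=36.33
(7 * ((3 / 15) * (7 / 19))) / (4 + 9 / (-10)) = 98 / 589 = 0.17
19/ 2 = 9.50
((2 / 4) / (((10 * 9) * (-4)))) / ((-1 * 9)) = 1 / 6480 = 0.00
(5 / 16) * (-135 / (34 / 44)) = -7425 / 136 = -54.60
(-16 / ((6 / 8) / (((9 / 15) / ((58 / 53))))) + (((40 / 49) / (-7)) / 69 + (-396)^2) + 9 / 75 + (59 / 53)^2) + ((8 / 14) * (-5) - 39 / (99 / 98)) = 27704560906972402 / 176727602975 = 156764.20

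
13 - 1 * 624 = -611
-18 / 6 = -3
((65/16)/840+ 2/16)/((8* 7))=349/150528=0.00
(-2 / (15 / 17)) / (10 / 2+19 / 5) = -17 / 66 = -0.26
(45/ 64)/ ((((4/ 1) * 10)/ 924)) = 2079/ 128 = 16.24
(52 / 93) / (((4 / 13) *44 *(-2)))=-169 / 8184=-0.02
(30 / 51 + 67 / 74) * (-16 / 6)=-7516 / 1887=-3.98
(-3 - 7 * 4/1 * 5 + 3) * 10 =-1400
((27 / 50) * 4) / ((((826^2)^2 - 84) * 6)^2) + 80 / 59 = 1.36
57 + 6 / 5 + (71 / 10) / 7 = 829 / 14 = 59.21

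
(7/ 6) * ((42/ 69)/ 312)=49/ 21528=0.00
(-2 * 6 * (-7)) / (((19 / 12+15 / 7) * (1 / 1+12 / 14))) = 49392 / 4069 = 12.14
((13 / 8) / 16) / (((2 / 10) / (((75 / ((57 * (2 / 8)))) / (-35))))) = -325 / 4256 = -0.08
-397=-397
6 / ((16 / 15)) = 5.62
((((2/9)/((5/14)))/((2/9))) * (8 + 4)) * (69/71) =11592/355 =32.65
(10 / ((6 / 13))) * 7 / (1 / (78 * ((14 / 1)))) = 165620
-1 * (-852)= 852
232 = 232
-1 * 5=-5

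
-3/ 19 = -0.16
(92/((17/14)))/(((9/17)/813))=349048/3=116349.33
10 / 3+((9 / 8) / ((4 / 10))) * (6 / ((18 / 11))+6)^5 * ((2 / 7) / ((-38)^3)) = 173999135 / 82966464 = 2.10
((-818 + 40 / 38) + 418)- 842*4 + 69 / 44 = -3147857 / 836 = -3765.38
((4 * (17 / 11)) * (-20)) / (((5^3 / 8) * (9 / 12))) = -8704 / 825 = -10.55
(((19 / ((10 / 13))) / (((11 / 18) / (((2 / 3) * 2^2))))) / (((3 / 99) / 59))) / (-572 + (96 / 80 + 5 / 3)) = -3147768 / 8537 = -368.72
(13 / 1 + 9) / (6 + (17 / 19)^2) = 7942 / 2455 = 3.24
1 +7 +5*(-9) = -37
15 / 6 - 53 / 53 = 3 / 2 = 1.50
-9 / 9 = -1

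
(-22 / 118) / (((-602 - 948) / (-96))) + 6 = 273822 / 45725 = 5.99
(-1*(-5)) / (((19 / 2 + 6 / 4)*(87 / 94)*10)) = 47 / 957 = 0.05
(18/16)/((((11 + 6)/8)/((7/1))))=63/17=3.71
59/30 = 1.97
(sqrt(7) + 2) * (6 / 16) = 3 / 4 + 3 * sqrt(7) / 8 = 1.74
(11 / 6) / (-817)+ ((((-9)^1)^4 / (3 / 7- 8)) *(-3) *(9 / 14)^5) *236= 168073462882271 / 2495176824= 67359.34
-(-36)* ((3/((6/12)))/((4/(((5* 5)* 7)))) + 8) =9738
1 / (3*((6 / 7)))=7 / 18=0.39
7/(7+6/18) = 21/22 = 0.95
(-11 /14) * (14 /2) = -11 /2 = -5.50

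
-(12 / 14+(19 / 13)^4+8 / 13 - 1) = -1006718 / 199927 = -5.04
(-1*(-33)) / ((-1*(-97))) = 33 / 97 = 0.34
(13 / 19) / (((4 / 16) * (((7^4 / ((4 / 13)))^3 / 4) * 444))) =256 / 4933325425467621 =0.00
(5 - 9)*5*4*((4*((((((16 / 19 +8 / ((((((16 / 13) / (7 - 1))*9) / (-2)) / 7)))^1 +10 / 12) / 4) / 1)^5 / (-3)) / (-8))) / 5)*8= 13755026878408203125 / 924198999552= 14883187.37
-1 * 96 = -96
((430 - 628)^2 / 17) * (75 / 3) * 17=980100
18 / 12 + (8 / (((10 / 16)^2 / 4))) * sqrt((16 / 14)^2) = 33293 / 350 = 95.12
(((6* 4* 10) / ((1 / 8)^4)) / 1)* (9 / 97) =8847360 / 97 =91209.90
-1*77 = -77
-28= -28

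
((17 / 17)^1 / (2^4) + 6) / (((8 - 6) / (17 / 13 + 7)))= 2619 / 104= 25.18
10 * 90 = 900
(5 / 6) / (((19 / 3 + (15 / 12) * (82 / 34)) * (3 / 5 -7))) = -425 / 30512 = -0.01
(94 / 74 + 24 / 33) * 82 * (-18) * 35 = -103193.07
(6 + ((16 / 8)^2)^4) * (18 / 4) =1179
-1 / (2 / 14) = -7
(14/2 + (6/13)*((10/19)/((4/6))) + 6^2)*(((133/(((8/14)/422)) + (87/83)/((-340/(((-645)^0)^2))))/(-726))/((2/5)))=-29688561532753/2024186736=-14666.91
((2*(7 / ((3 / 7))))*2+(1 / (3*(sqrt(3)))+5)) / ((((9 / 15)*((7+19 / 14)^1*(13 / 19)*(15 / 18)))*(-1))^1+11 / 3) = 87.32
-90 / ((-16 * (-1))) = -45 / 8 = -5.62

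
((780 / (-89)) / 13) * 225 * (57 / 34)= -384750 / 1513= -254.30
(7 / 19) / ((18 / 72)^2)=112 / 19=5.89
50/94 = 25/47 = 0.53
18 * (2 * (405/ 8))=3645/ 2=1822.50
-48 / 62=-24 / 31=-0.77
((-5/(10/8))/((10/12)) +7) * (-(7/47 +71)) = -156.53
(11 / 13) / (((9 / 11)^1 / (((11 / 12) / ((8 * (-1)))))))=-1331 / 11232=-0.12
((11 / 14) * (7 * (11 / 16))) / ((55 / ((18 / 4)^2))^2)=6561 / 12800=0.51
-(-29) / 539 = 29 / 539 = 0.05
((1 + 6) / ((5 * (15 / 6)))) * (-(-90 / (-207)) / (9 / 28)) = -784 / 1035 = -0.76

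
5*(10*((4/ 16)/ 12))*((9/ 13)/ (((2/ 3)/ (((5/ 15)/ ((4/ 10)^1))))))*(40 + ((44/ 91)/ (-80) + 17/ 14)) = 5624925/ 151424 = 37.15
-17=-17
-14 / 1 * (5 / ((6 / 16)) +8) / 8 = -112 / 3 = -37.33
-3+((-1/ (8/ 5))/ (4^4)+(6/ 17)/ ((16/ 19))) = -89941/ 34816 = -2.58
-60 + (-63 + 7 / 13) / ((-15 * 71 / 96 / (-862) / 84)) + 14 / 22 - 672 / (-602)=-407739.61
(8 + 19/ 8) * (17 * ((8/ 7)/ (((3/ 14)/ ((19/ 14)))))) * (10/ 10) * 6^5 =69488928/ 7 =9926989.71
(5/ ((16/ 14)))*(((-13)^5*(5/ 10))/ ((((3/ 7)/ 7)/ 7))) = -92861926.35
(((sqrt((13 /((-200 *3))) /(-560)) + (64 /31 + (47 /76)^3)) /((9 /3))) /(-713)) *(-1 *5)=sqrt(2730) /3593520 + 52188295 /9702686528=0.01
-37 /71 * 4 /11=-148 /781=-0.19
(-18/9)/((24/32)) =-8/3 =-2.67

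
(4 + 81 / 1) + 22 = 107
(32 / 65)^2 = 1024 / 4225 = 0.24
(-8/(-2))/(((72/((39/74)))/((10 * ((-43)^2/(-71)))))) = -7.62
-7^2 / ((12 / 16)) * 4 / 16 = -49 / 3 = -16.33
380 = 380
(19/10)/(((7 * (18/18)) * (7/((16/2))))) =76/245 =0.31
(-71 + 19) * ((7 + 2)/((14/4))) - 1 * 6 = -978/7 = -139.71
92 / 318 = 0.29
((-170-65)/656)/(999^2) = -235/654688656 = -0.00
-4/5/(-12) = 1/15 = 0.07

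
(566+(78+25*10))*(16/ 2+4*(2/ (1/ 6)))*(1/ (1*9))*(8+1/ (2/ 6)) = 183568/ 3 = 61189.33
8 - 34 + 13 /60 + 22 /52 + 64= 30139 /780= 38.64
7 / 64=0.11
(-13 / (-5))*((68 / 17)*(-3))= -156 / 5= -31.20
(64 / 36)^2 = 256 / 81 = 3.16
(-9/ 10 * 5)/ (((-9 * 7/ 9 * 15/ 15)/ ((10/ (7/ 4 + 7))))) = 36/ 49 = 0.73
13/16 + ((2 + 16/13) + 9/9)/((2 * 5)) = 257/208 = 1.24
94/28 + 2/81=3835/1134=3.38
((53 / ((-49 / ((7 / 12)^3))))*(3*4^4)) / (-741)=1484 / 6669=0.22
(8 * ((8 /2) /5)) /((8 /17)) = 68 /5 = 13.60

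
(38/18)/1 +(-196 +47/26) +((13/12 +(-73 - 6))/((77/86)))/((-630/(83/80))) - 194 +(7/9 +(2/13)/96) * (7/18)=-6367231463/16511040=-385.63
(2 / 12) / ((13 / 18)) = 3 / 13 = 0.23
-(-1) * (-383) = -383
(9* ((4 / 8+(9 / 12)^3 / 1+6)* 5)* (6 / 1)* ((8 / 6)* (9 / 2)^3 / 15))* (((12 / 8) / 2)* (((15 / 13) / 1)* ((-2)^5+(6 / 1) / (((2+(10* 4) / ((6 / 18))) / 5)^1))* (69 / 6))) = -149409814815 / 31232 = -4783869.58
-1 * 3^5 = -243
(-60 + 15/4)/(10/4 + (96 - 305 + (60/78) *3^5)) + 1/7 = 21493/7126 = 3.02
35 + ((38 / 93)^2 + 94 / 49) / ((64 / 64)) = 15716797 / 423801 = 37.09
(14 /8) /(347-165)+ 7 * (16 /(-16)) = -727 /104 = -6.99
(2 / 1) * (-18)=-36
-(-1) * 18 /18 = 1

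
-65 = -65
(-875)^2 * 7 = 5359375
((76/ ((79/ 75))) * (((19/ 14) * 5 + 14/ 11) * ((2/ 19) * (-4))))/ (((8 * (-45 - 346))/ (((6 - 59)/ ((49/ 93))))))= -7.87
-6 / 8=-3 / 4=-0.75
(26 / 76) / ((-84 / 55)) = -715 / 3192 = -0.22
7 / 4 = 1.75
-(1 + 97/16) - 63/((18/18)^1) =-1121/16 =-70.06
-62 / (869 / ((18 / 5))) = -1116 / 4345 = -0.26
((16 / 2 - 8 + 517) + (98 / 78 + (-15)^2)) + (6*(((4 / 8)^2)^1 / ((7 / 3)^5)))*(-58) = 486360010 / 655473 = 742.00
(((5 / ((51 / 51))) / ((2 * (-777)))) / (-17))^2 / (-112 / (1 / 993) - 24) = -5 / 15527117787552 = -0.00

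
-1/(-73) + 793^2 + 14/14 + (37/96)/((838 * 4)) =14772199966093/23490816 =628850.01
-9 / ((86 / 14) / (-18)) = 1134 / 43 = 26.37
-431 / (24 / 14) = -3017 / 12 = -251.42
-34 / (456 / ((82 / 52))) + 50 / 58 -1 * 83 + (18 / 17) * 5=-224919973 / 2922504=-76.96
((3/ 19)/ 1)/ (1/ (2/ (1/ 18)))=108/ 19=5.68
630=630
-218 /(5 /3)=-654 /5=-130.80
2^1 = 2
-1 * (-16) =16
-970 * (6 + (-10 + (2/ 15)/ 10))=58006/ 15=3867.07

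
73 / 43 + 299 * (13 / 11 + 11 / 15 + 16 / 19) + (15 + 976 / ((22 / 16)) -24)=1526.94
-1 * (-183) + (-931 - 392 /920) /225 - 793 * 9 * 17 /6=-1037206603 /51750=-20042.64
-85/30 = -17/6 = -2.83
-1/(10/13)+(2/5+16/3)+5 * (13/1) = 2083/30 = 69.43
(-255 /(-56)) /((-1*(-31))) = 255 /1736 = 0.15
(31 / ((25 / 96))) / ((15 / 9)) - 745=-84197 / 125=-673.58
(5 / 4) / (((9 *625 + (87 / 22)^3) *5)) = 2662 / 60553503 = 0.00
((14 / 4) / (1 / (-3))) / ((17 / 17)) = -21 / 2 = -10.50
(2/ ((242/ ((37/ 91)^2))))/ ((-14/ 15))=-20535/ 14028014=-0.00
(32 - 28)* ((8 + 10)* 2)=144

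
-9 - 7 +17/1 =1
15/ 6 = 5/ 2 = 2.50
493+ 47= 540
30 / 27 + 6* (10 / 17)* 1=710 / 153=4.64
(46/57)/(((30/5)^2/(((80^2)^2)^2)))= 19293798400000000/513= 37609743469785.58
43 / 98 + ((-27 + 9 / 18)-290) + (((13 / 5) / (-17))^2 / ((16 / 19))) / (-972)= -1740169035739 / 5505796800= -316.06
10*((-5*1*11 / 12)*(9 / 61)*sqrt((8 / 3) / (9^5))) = -275*sqrt(6) / 14823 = -0.05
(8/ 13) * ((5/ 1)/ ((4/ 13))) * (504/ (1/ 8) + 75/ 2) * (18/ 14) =52322.14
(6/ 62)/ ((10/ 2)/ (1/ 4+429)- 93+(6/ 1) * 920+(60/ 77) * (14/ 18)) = 169983/ 9533561657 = 0.00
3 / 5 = 0.60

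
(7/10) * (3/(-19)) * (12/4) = -63/190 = -0.33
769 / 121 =6.36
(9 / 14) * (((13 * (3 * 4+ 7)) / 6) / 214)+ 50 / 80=2243 / 2996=0.75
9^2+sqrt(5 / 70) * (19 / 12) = 19 * sqrt(14) / 168+81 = 81.42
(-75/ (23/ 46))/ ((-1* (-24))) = -25/ 4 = -6.25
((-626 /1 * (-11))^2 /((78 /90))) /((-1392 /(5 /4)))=-296356225 /6032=-49130.67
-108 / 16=-27 / 4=-6.75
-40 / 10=-4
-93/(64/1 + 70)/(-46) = 93/6164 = 0.02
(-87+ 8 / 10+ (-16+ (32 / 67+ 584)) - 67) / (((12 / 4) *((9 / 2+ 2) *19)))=14644 / 13065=1.12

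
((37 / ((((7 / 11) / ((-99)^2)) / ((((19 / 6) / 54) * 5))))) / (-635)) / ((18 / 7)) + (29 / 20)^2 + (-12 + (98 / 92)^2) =-26868443023 / 241858800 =-111.09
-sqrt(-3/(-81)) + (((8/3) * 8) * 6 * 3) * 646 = 248064- sqrt(3)/9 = 248063.81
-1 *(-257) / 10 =257 / 10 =25.70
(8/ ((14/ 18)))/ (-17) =-72/ 119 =-0.61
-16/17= -0.94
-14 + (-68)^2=4610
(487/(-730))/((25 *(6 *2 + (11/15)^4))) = -197235/90832586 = -0.00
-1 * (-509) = 509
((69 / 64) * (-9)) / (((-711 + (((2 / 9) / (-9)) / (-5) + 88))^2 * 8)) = -101859525 / 32594867184128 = -0.00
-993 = -993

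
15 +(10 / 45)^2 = 15.05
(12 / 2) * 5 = 30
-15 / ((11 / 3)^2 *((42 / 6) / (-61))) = 8235 / 847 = 9.72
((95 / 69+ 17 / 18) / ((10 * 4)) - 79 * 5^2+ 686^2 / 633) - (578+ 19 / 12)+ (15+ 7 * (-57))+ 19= -7603598609 / 3494160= -2176.09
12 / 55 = 0.22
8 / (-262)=-4 / 131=-0.03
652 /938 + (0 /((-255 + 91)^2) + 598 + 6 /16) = 2247711 /3752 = 599.07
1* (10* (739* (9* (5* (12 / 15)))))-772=265268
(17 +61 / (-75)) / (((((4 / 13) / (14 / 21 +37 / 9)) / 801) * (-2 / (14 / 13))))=-16260923 / 150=-108406.15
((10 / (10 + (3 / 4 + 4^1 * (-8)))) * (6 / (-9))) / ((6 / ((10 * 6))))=160 / 51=3.14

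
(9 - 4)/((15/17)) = 17/3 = 5.67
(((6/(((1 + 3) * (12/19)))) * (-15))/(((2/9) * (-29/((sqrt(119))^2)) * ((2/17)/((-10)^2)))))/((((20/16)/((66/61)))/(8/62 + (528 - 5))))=13884738765975/54839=253190954.72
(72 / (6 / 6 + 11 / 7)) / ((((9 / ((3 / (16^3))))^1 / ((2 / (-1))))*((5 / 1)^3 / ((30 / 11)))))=-7 / 70400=-0.00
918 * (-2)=-1836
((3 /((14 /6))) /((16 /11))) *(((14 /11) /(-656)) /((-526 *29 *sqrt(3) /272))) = 51 *sqrt(3) /5003312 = 0.00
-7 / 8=-0.88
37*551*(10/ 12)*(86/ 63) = 4383205/ 189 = 23191.56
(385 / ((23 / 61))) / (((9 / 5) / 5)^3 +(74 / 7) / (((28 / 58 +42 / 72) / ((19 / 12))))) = 952977265625 / 14696700149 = 64.84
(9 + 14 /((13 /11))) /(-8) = -271 /104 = -2.61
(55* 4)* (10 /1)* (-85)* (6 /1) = -1122000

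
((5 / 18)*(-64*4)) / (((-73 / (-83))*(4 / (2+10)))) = -53120 / 219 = -242.56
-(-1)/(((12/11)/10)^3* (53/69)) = 3826625/3816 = 1002.78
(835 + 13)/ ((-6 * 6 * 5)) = -212/ 45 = -4.71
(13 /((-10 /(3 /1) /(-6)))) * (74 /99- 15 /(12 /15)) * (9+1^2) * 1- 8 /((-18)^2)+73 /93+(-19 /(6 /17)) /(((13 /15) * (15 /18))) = -3078238835 /718146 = -4286.37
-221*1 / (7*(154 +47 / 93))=-20553 / 100583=-0.20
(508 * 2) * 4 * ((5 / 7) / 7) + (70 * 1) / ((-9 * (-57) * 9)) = 93820870 / 226233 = 414.71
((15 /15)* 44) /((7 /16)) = 704 /7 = 100.57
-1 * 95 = -95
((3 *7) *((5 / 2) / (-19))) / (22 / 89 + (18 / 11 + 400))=-34265 / 4983624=-0.01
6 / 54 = 1 / 9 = 0.11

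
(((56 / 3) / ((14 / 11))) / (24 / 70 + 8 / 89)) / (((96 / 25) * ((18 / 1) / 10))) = 4283125 / 873504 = 4.90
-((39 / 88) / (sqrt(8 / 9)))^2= -13689 / 61952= -0.22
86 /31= 2.77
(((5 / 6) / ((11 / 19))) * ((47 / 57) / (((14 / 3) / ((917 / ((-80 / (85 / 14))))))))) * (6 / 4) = -26.55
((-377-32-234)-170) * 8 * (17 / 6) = -18428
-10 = -10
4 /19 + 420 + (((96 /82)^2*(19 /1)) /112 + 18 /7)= 94574614 /223573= 423.01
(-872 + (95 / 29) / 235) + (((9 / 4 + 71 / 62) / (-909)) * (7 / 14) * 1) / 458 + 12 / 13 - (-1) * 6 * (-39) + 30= -1966772649565795 / 1829448760464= -1075.06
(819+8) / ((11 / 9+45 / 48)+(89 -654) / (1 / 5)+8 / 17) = -2024496 / 6909161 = -0.29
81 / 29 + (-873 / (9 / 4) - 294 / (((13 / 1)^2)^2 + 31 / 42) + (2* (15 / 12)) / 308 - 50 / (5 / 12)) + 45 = -9862063841335 / 21429529352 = -460.21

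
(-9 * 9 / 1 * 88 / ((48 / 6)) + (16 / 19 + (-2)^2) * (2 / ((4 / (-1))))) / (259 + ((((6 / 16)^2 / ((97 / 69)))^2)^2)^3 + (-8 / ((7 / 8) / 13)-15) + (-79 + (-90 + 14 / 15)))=5840090552264950108809417053626587799733013577728000 / 280583196163597882917274566139043094048453364179493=20.81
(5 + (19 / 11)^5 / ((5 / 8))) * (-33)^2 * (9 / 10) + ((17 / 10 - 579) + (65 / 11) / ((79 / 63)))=74755121299 / 2628725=28437.79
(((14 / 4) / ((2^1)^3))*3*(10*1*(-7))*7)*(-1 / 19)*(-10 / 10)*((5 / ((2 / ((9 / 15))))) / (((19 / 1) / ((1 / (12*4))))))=-5145 / 92416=-0.06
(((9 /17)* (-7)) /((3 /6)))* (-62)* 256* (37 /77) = 10570752 /187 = 56528.09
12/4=3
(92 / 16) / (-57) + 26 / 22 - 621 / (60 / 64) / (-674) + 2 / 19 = 9166123 / 4225980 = 2.17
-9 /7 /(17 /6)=-54 /119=-0.45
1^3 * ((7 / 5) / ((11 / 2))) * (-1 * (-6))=1.53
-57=-57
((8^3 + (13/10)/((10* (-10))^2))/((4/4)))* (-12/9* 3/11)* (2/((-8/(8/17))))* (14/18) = 119466697/7012500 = 17.04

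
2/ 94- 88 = -4135/ 47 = -87.98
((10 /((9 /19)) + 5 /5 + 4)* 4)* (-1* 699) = -219020 /3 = -73006.67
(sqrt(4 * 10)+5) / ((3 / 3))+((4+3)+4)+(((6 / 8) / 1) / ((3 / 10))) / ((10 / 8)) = 2 * sqrt(10)+18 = 24.32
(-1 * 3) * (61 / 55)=-183 / 55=-3.33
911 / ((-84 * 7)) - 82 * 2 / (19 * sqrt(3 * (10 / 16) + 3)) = -328 * sqrt(78) / 741 - 911 / 588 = -5.46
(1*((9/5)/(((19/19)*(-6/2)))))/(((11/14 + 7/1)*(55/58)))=-2436/29975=-0.08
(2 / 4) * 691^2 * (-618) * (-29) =4278707241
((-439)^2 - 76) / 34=192645 / 34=5666.03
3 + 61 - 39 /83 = 5273 /83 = 63.53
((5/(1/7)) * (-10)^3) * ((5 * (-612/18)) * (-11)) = -65450000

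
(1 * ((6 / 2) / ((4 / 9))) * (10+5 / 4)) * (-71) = -86265 / 16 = -5391.56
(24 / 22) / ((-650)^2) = 3 / 1161875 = 0.00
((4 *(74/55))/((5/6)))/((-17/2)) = -3552/4675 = -0.76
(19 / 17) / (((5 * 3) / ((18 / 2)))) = 57 / 85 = 0.67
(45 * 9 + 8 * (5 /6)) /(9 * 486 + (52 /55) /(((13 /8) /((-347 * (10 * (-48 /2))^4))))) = -1045 /1700326467666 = -0.00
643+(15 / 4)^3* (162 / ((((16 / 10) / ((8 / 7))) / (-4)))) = -1330867 / 56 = -23765.48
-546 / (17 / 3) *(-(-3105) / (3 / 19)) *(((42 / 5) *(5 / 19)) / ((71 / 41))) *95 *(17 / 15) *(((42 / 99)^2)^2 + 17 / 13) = -348974716.87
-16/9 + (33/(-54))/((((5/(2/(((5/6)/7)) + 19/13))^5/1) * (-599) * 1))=-4842303893484247/4343838027343750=-1.11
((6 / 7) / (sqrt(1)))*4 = 24 / 7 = 3.43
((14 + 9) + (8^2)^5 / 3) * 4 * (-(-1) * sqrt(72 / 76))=4294967572 * sqrt(38) / 19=1393471486.48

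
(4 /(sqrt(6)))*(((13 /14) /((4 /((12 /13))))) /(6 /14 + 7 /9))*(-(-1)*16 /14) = 18*sqrt(6) /133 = 0.33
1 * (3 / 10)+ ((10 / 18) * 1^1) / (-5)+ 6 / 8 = 169 / 180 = 0.94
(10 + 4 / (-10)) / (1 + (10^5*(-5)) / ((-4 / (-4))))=-48 / 2499995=-0.00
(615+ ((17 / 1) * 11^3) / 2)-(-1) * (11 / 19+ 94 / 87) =39441107 / 3306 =11930.16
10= 10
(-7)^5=-16807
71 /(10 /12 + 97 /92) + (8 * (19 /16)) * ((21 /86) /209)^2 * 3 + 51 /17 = 719550739755 /17717546968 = 40.61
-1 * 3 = -3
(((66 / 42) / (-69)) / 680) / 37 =-11 / 12152280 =-0.00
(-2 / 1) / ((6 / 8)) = -8 / 3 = -2.67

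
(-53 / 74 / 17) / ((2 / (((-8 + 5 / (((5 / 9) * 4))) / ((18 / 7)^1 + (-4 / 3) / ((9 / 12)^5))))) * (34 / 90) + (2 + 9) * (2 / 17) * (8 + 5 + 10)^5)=-0.00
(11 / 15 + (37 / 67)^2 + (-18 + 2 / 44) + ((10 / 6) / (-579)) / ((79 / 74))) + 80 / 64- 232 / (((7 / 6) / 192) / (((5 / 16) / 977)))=-25840688408745491 / 926812323235260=-27.88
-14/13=-1.08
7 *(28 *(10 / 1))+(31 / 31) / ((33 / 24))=1960.73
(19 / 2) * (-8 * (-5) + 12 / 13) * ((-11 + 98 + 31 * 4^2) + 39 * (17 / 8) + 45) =14371049 / 52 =276366.33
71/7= 10.14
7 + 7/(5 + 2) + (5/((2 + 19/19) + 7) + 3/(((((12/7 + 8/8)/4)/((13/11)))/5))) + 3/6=7341/209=35.12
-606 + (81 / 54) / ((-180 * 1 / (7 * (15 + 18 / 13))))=-315617 / 520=-606.96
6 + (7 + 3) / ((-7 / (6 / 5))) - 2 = 16 / 7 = 2.29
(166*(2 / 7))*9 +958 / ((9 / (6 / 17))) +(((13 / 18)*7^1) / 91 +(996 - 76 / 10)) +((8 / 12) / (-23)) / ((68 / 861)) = 178898926 / 123165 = 1452.51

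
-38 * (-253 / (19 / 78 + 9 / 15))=3749460 / 329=11396.53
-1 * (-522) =522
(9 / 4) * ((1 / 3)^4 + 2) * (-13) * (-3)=2119 / 12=176.58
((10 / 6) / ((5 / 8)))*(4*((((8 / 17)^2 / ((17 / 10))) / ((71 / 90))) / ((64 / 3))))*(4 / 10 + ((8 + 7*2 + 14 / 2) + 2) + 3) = 990720 / 348823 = 2.84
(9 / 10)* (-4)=-3.60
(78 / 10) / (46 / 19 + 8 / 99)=5643 / 1810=3.12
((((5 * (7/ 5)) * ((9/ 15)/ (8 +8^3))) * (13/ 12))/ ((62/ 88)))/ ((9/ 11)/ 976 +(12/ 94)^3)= 1532635126/ 360195975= 4.26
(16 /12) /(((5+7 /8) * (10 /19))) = 304 /705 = 0.43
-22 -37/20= -477/20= -23.85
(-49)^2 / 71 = 2401 / 71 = 33.82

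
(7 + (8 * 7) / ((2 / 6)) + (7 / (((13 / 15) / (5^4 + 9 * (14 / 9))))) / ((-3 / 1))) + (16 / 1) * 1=-19882 / 13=-1529.38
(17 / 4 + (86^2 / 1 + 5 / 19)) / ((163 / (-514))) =-144546823 / 6194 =-23336.59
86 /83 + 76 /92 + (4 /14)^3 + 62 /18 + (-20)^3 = -47113253870 /5893083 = -7994.67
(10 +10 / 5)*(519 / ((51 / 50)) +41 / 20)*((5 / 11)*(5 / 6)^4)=1343.84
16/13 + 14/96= 859/624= 1.38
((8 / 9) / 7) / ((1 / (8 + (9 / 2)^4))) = 6689 / 126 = 53.09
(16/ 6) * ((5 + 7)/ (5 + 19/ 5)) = 40/ 11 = 3.64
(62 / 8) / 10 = 31 / 40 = 0.78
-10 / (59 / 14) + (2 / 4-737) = -87187 / 118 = -738.87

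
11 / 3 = 3.67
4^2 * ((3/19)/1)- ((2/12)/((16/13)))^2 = 439157/175104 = 2.51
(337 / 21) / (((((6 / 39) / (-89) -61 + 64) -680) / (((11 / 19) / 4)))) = -4288999 / 1250132436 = -0.00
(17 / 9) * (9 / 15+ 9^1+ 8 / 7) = 6392 / 315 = 20.29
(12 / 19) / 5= 12 / 95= 0.13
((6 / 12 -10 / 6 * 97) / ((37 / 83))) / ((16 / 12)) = -80261 / 296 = -271.15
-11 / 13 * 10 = -110 / 13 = -8.46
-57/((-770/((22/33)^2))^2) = -76/4002075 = -0.00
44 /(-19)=-44 /19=-2.32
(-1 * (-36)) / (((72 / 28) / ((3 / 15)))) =14 / 5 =2.80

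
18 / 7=2.57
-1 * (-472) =472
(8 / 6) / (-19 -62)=-4 / 243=-0.02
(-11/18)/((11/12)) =-2/3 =-0.67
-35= -35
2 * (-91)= -182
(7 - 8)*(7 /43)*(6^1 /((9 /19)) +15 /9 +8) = -469 /129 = -3.64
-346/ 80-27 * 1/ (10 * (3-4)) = -13/ 8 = -1.62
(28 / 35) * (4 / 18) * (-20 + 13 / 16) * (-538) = 82583 / 45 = 1835.18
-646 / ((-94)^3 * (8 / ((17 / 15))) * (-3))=-5491 / 149505120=-0.00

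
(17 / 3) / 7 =17 / 21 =0.81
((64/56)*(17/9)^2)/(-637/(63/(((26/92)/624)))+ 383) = 1701632/159828585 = 0.01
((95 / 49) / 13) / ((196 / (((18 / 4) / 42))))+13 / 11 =45449263 / 38454416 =1.18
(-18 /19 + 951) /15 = 6017 /95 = 63.34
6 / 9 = 2 / 3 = 0.67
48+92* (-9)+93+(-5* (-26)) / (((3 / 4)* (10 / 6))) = -583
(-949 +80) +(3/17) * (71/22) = -868.43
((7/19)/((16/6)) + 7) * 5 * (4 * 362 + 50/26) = 51748.90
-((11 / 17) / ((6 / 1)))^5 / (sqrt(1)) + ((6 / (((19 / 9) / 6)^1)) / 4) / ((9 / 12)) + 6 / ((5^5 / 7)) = 3735073713206411 / 655547976900000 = 5.70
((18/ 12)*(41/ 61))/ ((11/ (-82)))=-7.52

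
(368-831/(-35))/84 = 13711/2940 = 4.66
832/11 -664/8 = -81/11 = -7.36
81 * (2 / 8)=81 / 4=20.25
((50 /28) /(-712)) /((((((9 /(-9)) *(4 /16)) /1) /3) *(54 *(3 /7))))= 25 /19224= 0.00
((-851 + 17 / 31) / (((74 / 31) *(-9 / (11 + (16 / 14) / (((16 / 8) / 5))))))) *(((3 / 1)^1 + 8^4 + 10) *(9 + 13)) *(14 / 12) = 19264627382 / 333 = 57851733.88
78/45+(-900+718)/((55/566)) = -61750/33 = -1871.21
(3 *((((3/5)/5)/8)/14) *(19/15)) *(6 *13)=2223/7000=0.32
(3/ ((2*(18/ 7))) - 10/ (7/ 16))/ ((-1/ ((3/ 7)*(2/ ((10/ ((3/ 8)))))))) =0.72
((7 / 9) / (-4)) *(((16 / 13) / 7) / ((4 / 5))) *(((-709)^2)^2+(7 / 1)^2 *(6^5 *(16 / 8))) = -1263444749045 / 117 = -10798673068.76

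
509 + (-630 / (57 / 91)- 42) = -10237 / 19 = -538.79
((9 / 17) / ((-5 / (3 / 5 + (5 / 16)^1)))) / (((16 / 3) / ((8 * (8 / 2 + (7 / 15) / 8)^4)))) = -4106186822953 / 104448000000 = -39.31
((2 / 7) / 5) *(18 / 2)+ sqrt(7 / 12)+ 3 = sqrt(21) / 6+ 123 / 35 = 4.28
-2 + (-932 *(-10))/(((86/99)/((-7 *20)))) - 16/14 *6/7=-3164798678/2107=-1502040.19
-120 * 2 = -240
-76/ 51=-1.49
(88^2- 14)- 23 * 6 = 7592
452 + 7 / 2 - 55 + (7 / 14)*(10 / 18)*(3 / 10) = 4807 / 12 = 400.58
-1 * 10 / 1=-10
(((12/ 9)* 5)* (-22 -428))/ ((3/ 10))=-10000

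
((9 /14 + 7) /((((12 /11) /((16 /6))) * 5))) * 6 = 2354 /105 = 22.42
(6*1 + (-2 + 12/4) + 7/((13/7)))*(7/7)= 140/13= 10.77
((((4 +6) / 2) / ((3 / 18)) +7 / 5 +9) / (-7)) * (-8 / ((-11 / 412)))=-665792 / 385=-1729.33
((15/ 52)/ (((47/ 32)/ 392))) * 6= 282240/ 611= 461.93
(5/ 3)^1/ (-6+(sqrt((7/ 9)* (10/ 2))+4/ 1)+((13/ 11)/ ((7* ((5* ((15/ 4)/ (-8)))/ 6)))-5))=-413114625/ 1712515366-18528125* sqrt(35)/ 1712515366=-0.31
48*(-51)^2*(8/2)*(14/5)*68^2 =32328640512/5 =6465728102.40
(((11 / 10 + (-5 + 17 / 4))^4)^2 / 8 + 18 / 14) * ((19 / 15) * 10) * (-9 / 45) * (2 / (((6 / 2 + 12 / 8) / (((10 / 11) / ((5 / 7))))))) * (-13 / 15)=455280367340929 / 285120000000000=1.60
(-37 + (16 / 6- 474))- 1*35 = -1630 / 3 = -543.33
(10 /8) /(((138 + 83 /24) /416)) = 2496 /679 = 3.68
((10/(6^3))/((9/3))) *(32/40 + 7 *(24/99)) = 103/2673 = 0.04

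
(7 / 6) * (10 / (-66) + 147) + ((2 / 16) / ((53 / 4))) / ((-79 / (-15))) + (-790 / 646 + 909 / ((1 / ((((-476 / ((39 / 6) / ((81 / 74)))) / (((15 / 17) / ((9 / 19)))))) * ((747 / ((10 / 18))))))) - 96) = -169357955739632343389 / 3219999160950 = -52595652.13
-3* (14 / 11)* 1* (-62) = 2604 / 11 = 236.73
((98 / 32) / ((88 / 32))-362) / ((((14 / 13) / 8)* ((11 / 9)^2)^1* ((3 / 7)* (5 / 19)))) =-105897051 / 6655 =-15912.40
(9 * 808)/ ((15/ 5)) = 2424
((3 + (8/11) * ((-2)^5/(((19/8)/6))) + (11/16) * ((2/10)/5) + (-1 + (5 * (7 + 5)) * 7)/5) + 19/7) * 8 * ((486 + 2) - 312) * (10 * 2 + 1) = 431842872/475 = 909142.89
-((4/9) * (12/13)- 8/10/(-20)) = -439/975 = -0.45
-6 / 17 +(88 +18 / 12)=3031 / 34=89.15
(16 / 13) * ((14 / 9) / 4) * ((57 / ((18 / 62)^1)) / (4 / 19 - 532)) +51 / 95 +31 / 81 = 0.74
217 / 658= 0.33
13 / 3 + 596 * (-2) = -1187.67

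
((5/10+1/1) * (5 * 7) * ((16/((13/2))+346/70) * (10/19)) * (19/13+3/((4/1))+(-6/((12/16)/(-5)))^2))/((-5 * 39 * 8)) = -14773065/70304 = -210.13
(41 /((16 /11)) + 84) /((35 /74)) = 237.20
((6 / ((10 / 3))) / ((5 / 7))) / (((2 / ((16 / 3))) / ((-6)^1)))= -1008 / 25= -40.32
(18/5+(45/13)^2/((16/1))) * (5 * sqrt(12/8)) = 58797 * sqrt(6)/5408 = 26.63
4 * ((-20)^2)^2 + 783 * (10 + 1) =648613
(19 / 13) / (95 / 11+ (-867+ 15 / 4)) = -836 / 488839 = -0.00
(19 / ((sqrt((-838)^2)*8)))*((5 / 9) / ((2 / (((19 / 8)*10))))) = 0.02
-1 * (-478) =478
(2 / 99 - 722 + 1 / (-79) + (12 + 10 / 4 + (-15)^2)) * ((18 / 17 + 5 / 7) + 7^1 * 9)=-29086704538 / 930699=-31252.54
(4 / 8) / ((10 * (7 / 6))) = 3 / 70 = 0.04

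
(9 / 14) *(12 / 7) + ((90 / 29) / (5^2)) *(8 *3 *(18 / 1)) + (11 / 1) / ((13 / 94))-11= 11385657 / 92365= 123.27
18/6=3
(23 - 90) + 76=9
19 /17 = 1.12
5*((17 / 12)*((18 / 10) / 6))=17 / 8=2.12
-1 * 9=-9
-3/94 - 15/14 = -363/329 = -1.10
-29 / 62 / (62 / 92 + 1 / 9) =-6003 / 10075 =-0.60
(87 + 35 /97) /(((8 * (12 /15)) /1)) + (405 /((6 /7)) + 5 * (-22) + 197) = 889529 /1552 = 573.15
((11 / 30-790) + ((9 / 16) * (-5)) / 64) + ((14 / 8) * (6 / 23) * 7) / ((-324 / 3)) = -836962927 / 1059840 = -789.71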